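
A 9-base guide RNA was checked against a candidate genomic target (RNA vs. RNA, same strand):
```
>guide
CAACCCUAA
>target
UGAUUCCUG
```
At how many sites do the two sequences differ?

7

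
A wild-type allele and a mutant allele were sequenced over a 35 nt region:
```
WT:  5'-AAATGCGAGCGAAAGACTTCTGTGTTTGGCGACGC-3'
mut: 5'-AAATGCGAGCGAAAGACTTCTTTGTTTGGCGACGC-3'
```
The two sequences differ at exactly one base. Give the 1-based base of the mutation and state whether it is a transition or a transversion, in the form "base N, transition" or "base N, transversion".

The sequences differ only at base 22: G→T (purine→pyrimidine), a transversion.

base 22, transversion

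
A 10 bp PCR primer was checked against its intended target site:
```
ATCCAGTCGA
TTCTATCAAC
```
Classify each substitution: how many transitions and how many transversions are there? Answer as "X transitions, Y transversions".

3 transitions, 4 transversions

Transitions (purine↔purine or pyrimidine↔pyrimidine): 4 C→T, 7 T→C, 9 G→A.
Transversions (purine↔pyrimidine): 1 A→T, 6 G→T, 8 C→A, 10 A→C.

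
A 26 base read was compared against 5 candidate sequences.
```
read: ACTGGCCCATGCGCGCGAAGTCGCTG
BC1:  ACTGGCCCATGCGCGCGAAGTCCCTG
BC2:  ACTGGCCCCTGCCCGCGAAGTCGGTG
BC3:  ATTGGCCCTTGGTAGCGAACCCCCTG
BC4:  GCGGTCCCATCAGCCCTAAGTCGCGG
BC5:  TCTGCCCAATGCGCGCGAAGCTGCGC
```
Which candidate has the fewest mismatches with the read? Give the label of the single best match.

BC1

Hamming distances to read — BC1: 1; BC2: 3; BC3: 8; BC4: 8; BC5: 7.
Smallest is BC1 with 1 mismatch.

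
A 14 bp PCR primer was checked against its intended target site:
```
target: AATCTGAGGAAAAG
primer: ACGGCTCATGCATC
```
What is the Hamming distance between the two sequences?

12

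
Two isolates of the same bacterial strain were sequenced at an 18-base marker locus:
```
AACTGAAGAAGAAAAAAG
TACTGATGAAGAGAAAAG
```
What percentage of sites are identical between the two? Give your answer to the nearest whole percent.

Mismatches at positions 1, 7, 13 (1-based): 3 of 18.
Identical positions: 15/18 = 83.33% → 83%.

83%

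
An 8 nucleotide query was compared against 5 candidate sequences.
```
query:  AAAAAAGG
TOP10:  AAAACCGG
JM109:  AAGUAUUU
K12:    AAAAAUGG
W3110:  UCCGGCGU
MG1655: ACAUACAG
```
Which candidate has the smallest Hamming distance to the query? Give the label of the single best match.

K12

Hamming distances to query — TOP10: 2; JM109: 5; K12: 1; W3110: 7; MG1655: 4.
Smallest is K12 with 1 mismatch.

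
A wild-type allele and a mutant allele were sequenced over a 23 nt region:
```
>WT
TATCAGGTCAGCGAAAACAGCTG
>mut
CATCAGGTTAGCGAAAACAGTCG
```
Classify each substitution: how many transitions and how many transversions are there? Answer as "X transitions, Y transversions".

Mismatches (1-based):
position 1: T→C (pyrimidine→pyrimidine, transition)
position 9: C→T (pyrimidine→pyrimidine, transition)
position 21: C→T (pyrimidine→pyrimidine, transition)
position 22: T→C (pyrimidine→pyrimidine, transition)

4 transitions, 0 transversions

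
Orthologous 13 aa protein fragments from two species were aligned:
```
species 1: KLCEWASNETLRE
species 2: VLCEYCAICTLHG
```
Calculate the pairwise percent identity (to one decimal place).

8 positions differ (1, 5, 6, 7, 8, 9, 12, 13), so 5 of 13 match: 5/13 = 38.46%.

38.5%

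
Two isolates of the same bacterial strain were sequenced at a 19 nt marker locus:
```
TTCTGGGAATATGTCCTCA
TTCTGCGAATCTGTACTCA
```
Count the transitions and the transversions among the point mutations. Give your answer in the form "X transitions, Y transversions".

Transitions (purine↔purine or pyrimidine↔pyrimidine): none.
Transversions (purine↔pyrimidine): 6 G→C, 11 A→C, 15 C→A.

0 transitions, 3 transversions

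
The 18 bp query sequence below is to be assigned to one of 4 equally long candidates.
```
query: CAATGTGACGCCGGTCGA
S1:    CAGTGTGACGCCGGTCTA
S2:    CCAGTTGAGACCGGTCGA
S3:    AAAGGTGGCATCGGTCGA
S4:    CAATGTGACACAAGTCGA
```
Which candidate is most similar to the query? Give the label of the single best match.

S1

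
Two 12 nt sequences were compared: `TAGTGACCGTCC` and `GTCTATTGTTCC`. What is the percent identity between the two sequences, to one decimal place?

8 positions differ (1, 2, 3, 5, 6, 7, 8, 9), so 4 of 12 match: 4/12 = 33.33%.

33.3%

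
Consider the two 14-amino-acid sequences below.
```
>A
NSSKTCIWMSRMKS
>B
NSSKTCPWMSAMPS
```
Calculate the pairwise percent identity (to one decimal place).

3 positions differ (7, 11, 13), so 11 of 14 match: 11/14 = 78.57%.

78.6%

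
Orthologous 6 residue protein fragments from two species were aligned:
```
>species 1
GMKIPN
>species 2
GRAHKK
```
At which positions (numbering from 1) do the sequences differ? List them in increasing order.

2, 3, 4, 5, 6

Differences at position 2 (M→R), position 3 (K→A), position 4 (I→H), position 5 (P→K), position 6 (N→K).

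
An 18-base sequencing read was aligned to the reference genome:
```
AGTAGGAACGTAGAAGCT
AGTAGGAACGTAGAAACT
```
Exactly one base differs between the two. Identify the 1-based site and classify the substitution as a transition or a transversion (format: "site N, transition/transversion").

site 16, transition

The sequences differ only at site 16: G→A (purine→purine), a transition.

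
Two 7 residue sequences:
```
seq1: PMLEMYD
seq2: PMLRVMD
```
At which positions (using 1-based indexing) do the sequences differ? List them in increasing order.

Differences at position 4 (E→R), position 5 (M→V), position 6 (Y→M).

4, 5, 6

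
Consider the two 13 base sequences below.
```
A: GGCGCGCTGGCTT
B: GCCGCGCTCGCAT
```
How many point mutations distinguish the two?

3

Mismatches (1-based): base 2: G→C; base 9: G→C; base 12: T→A.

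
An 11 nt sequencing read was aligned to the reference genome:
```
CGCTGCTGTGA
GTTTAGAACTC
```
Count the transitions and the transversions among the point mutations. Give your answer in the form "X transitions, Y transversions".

Transitions (purine↔purine or pyrimidine↔pyrimidine): 3 C→T, 5 G→A, 8 G→A, 9 T→C.
Transversions (purine↔pyrimidine): 1 C→G, 2 G→T, 6 C→G, 7 T→A, 10 G→T, 11 A→C.

4 transitions, 6 transversions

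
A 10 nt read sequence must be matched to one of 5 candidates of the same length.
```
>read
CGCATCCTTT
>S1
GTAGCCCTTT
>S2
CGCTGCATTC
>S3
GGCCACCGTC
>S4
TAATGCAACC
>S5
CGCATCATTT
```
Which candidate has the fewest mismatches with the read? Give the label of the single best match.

S5

Hamming distances to read — S1: 5; S2: 4; S3: 5; S4: 9; S5: 1.
Smallest is S5 with 1 mismatch.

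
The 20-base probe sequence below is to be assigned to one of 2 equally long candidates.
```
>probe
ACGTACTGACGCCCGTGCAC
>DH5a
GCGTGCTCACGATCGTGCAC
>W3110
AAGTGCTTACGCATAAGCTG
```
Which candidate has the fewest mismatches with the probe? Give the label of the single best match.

DH5a

Hamming distances to probe — DH5a: 5; W3110: 9.
Smallest is DH5a with 5 mismatches.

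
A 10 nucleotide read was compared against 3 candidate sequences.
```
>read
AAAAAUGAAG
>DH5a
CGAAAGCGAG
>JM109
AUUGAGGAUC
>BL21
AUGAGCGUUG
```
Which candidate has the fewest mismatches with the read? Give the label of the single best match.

DH5a

DH5a differs at 5 bases; JM109 differs at 6 bases; BL21 differs at 6 bases. The closest is DH5a.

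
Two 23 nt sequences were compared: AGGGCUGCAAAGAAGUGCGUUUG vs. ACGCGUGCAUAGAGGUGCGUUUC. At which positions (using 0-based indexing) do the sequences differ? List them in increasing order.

1, 3, 4, 9, 13, 22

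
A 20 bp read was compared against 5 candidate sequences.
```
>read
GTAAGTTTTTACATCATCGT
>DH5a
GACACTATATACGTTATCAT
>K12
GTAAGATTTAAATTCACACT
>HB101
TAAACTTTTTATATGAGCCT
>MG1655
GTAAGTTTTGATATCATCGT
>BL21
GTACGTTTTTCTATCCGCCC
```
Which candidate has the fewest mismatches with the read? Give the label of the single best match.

MG1655

DH5a differs at 8 sites; K12 differs at 7 sites; HB101 differs at 7 sites; MG1655 differs at 2 sites; BL21 differs at 7 sites. The closest is MG1655.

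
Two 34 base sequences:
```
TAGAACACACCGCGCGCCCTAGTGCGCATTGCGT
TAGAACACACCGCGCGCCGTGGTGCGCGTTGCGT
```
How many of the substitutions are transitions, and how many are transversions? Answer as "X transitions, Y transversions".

2 transitions, 1 transversion

Mismatches (1-based):
position 19: C→G (pyrimidine→purine, transversion)
position 21: A→G (purine→purine, transition)
position 28: A→G (purine→purine, transition)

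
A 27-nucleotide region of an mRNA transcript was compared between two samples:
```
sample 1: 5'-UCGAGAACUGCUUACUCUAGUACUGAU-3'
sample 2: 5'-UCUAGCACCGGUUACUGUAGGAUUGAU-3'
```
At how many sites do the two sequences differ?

The sequences differ at sites 3, 6, 9, 11, 17, 21, 23 (1-based) — 7 in total.

7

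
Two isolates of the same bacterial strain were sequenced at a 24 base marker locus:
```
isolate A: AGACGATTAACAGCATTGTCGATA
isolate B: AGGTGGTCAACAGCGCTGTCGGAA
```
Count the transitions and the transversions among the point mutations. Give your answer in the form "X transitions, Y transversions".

Mismatches (1-based):
site 3: A→G (purine→purine, transition)
site 4: C→T (pyrimidine→pyrimidine, transition)
site 6: A→G (purine→purine, transition)
site 8: T→C (pyrimidine→pyrimidine, transition)
site 15: A→G (purine→purine, transition)
site 16: T→C (pyrimidine→pyrimidine, transition)
site 22: A→G (purine→purine, transition)
site 23: T→A (pyrimidine→purine, transversion)

7 transitions, 1 transversion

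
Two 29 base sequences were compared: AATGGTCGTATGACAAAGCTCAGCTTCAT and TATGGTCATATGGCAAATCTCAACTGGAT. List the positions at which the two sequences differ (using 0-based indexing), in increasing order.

Differences at position 0 (A→T), position 7 (G→A), position 12 (A→G), position 17 (G→T), position 22 (G→A), position 25 (T→G), position 26 (C→G).

0, 7, 12, 17, 22, 25, 26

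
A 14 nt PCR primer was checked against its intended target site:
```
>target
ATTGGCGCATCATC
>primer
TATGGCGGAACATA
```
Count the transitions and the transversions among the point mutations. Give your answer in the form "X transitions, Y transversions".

Transitions (purine↔purine or pyrimidine↔pyrimidine): none.
Transversions (purine↔pyrimidine): 1 A→T, 2 T→A, 8 C→G, 10 T→A, 14 C→A.

0 transitions, 5 transversions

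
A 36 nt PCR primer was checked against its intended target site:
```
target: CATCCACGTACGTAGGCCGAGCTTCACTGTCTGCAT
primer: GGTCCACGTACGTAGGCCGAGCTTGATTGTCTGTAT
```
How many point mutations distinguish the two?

Comparing position by position, 5 bases differ: 1 (C/G), 2 (A/G), 25 (C/G), 27 (C/T), 34 (C/T).

5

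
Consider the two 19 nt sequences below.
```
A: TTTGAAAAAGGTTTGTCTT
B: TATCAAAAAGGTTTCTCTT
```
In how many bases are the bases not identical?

Comparing position by position, 3 bases differ: 2 (T/A), 4 (G/C), 15 (G/C).

3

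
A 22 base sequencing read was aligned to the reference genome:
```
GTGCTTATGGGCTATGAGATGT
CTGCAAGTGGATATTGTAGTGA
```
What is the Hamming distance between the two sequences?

The sequences differ at sites 1, 5, 6, 7, 11, 12, 13, 14, 17, 18, 19, 22 (1-based) — 12 in total.

12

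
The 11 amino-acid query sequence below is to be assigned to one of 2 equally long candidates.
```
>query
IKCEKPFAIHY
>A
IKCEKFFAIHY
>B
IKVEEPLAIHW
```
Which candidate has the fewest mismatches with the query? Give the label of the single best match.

Hamming distances to query — A: 1; B: 4.
Smallest is A with 1 mismatch.

A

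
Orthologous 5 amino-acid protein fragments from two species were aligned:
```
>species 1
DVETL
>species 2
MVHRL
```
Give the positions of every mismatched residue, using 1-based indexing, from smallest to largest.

1, 3, 4

Scanning 1-based: 1: D/M; 3: E/H; 4: T/R.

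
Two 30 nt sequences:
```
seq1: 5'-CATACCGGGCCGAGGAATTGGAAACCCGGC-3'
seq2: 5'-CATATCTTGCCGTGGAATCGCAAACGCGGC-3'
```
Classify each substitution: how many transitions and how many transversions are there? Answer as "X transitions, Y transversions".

Mismatches (1-based):
base 5: C→T (pyrimidine→pyrimidine, transition)
base 7: G→T (purine→pyrimidine, transversion)
base 8: G→T (purine→pyrimidine, transversion)
base 13: A→T (purine→pyrimidine, transversion)
base 19: T→C (pyrimidine→pyrimidine, transition)
base 21: G→C (purine→pyrimidine, transversion)
base 26: C→G (pyrimidine→purine, transversion)

2 transitions, 5 transversions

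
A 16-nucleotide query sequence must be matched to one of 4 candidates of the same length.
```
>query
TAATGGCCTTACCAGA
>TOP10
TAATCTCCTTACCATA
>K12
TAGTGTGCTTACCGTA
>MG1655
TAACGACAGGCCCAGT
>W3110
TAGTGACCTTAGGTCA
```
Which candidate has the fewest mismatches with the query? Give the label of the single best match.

TOP10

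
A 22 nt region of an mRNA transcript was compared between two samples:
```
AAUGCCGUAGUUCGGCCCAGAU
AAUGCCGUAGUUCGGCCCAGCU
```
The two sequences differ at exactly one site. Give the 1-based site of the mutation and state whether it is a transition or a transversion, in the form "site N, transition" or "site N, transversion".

Site 21 changes A→C. A is a purine and C is a pyrimidine, so this is a transversion.

site 21, transversion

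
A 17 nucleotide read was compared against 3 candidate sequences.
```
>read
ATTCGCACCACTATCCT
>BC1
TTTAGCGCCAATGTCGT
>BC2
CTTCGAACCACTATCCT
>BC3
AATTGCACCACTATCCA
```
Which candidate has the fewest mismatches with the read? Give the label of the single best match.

BC2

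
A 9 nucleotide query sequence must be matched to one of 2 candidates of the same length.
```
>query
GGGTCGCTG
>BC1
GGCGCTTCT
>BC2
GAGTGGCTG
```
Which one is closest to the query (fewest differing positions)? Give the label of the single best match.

BC2

Hamming distances to query — BC1: 6; BC2: 2.
Smallest is BC2 with 2 mismatches.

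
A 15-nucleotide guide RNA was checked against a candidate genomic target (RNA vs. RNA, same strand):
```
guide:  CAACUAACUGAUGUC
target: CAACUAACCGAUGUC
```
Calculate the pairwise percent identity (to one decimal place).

1 position differs (9), so 14 of 15 match: 14/15 = 93.33%.

93.3%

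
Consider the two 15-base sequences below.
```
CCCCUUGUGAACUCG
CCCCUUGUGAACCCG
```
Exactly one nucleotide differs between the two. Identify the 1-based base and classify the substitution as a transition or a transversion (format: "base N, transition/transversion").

base 13, transition

The sequences differ only at base 13: U→C (pyrimidine→pyrimidine), a transition.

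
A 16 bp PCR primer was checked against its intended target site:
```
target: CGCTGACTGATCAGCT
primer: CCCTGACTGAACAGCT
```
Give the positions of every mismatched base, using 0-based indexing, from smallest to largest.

1, 10

Differences at position 1 (G→C), position 10 (T→A).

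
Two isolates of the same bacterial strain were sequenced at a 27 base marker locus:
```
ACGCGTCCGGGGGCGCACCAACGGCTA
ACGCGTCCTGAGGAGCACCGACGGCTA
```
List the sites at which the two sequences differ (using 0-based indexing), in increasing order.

Differences at site 8 (G→T), site 10 (G→A), site 13 (C→A), site 19 (A→G).

8, 10, 13, 19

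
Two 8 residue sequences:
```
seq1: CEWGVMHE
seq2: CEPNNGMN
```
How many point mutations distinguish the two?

The sequences differ at positions 3, 4, 5, 6, 7, 8 (1-based) — 6 in total.

6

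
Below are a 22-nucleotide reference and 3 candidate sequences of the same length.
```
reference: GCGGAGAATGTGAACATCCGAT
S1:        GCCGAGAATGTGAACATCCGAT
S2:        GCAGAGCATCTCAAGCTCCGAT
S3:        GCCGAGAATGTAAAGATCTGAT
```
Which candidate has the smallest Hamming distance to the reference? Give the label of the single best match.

S1 differs at 1 position; S2 differs at 6 positions; S3 differs at 4 positions. The closest is S1.

S1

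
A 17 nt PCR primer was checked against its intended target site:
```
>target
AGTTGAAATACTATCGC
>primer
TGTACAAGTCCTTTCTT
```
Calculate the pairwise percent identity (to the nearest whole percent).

Mismatches at positions 1, 4, 5, 8, 10, 13, 16, 17 (1-based): 8 of 17.
Identical positions: 9/17 = 52.94% → 53%.

53%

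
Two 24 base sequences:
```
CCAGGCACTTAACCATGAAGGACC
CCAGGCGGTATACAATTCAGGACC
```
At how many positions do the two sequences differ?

The sequences differ at positions 7, 8, 10, 11, 14, 17, 18 (1-based) — 7 in total.

7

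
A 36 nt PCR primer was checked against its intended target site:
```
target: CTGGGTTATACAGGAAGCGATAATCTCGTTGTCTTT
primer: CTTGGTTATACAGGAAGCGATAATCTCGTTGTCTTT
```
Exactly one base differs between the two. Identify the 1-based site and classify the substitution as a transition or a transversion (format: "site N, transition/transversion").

site 3, transversion

The sequences differ only at site 3: G→T (purine→pyrimidine), a transversion.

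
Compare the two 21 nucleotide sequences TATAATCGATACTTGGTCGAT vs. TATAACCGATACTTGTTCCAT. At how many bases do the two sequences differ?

3

The sequences differ at bases 6, 16, 19 (1-based) — 3 in total.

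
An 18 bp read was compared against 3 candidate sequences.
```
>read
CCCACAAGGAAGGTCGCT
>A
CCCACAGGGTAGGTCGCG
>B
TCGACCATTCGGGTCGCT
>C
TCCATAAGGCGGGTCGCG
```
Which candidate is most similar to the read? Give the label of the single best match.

A

Hamming distances to read — A: 3; B: 7; C: 5.
Smallest is A with 3 mismatches.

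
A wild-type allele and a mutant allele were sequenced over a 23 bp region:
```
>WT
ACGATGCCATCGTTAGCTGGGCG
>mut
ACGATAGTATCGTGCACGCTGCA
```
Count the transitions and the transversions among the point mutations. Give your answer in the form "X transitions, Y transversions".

Mismatches (1-based):
base 6: G→A (purine→purine, transition)
base 7: C→G (pyrimidine→purine, transversion)
base 8: C→T (pyrimidine→pyrimidine, transition)
base 14: T→G (pyrimidine→purine, transversion)
base 15: A→C (purine→pyrimidine, transversion)
base 16: G→A (purine→purine, transition)
base 18: T→G (pyrimidine→purine, transversion)
base 19: G→C (purine→pyrimidine, transversion)
base 20: G→T (purine→pyrimidine, transversion)
base 23: G→A (purine→purine, transition)

4 transitions, 6 transversions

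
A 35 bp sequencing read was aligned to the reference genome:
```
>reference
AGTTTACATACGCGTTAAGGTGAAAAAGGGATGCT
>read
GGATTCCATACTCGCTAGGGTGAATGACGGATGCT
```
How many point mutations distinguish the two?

9

Comparing position by position, 9 sites differ: 1 (A/G), 3 (T/A), 6 (A/C), 12 (G/T), 15 (T/C), 18 (A/G), 25 (A/T), 26 (A/G), 28 (G/C).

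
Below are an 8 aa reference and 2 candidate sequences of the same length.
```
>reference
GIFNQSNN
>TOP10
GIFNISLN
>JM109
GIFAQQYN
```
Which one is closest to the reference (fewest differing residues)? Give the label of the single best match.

TOP10 differs at 2 residues; JM109 differs at 3 residues. The closest is TOP10.

TOP10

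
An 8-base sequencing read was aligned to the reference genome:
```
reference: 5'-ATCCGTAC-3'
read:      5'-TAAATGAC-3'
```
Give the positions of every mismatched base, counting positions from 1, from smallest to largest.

1, 2, 3, 4, 5, 6

Differences at position 1 (A→T), position 2 (T→A), position 3 (C→A), position 4 (C→A), position 5 (G→T), position 6 (T→G).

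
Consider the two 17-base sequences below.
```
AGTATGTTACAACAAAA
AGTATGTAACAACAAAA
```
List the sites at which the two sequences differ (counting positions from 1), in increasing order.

Differences at site 8 (T→A).

8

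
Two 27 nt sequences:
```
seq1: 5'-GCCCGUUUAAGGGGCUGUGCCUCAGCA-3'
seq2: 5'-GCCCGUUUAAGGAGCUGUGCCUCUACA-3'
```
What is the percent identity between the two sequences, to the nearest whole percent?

3 positions differ (13, 24, 25), so 24 of 27 match: 24/27 = 88.89%.

89%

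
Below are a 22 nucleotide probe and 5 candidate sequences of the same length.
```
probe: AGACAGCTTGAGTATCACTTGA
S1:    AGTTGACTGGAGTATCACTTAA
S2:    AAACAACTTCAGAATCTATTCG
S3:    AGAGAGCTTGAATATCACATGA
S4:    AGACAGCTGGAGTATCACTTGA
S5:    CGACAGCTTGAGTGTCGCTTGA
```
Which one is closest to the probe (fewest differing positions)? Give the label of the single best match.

S4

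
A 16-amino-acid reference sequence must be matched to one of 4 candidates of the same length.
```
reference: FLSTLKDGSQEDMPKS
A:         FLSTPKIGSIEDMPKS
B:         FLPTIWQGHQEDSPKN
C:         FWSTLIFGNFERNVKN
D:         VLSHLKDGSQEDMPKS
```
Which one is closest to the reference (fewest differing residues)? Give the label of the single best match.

D

A differs at 3 residues; B differs at 7 residues; C differs at 9 residues; D differs at 2 residues. The closest is D.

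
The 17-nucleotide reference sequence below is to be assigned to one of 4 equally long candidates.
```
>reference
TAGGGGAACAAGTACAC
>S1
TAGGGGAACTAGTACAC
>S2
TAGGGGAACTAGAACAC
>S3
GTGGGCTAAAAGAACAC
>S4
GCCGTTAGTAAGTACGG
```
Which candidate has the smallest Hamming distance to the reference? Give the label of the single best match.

Hamming distances to reference — S1: 1; S2: 2; S3: 6; S4: 9.
Smallest is S1 with 1 mismatch.

S1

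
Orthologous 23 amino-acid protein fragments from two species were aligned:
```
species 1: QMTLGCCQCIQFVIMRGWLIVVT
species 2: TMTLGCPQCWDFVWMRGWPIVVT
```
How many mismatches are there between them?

The sequences differ at positions 1, 7, 10, 11, 14, 19 (1-based) — 6 in total.

6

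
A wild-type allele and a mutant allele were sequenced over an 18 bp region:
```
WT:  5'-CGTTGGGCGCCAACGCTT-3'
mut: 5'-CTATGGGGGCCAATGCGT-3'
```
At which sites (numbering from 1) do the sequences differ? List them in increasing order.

2, 3, 8, 14, 17

Differences at site 2 (G→T), site 3 (T→A), site 8 (C→G), site 14 (C→T), site 17 (T→G).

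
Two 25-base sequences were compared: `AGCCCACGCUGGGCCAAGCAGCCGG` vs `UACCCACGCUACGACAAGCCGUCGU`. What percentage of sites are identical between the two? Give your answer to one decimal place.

68.0%

8 positions differ (1, 2, 11, 12, 14, 20, 22, 25), so 17 of 25 match: 17/25 = 68%.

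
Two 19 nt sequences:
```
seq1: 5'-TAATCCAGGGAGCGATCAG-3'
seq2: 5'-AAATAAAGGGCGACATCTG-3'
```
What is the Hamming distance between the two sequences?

7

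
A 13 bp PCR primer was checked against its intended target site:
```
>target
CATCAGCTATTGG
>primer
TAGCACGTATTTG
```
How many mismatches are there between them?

5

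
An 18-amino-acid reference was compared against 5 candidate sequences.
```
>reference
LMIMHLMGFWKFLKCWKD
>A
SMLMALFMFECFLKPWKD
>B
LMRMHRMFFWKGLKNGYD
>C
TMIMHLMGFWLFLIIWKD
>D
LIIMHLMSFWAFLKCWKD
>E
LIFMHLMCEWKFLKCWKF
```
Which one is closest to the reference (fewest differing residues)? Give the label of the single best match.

D

Hamming distances to reference — A: 8; B: 7; C: 4; D: 3; E: 5.
Smallest is D with 3 mismatches.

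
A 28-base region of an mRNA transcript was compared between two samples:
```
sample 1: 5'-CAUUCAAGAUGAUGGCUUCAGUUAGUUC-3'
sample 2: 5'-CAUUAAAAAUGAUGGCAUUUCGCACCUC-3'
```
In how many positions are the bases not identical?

10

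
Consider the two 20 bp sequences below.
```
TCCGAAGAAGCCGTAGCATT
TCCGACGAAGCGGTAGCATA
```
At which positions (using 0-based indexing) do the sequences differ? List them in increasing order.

5, 11, 19

Scanning 0-based: 5: A/C; 11: C/G; 19: T/A.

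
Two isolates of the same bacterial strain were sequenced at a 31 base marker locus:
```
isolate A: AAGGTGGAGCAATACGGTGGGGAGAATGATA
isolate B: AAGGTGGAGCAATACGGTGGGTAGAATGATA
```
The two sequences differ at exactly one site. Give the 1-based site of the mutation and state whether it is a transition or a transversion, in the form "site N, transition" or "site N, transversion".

site 22, transversion

The sequences differ only at site 22: G→T (purine→pyrimidine), a transversion.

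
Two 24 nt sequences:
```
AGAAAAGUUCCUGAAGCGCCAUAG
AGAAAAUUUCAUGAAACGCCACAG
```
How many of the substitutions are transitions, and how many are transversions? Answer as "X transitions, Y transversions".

2 transitions, 2 transversions

Mismatches (1-based):
position 7: G→U (purine→pyrimidine, transversion)
position 11: C→A (pyrimidine→purine, transversion)
position 16: G→A (purine→purine, transition)
position 22: U→C (pyrimidine→pyrimidine, transition)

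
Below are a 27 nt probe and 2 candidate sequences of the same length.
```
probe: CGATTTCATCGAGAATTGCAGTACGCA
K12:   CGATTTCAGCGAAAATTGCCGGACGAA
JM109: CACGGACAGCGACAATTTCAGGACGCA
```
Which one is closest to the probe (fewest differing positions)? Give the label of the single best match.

K12

K12 differs at 5 positions; JM109 differs at 9 positions. The closest is K12.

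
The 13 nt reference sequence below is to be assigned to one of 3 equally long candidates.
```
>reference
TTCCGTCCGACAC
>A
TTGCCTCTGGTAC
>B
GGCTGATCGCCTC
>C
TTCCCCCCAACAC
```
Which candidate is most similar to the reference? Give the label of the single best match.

A differs at 5 sites; B differs at 7 sites; C differs at 3 sites. The closest is C.

C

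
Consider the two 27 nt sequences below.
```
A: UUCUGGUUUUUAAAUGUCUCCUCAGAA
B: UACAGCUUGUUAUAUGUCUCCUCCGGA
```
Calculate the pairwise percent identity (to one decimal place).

7 positions differ (2, 4, 6, 9, 13, 24, 26), so 20 of 27 match: 20/27 = 74.07%.

74.1%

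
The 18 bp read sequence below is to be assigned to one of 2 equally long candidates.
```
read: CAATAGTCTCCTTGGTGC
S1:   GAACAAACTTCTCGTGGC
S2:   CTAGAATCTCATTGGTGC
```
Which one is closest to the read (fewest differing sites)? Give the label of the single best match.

S1 differs at 8 sites; S2 differs at 4 sites. The closest is S2.

S2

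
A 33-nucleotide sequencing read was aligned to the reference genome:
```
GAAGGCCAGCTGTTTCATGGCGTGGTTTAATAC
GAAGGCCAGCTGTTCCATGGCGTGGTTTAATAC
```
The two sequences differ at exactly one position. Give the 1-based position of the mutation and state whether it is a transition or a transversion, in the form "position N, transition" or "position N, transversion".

position 15, transition

The sequences differ only at position 15: T→C (pyrimidine→pyrimidine), a transition.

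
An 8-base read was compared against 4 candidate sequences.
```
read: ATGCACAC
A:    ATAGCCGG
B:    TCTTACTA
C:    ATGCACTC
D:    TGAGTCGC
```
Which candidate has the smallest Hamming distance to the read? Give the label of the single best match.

C

Hamming distances to read — A: 5; B: 6; C: 1; D: 6.
Smallest is C with 1 mismatch.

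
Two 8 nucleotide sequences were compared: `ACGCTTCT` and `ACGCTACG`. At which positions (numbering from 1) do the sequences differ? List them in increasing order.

6, 8

Scanning 1-based: 6: T/A; 8: T/G.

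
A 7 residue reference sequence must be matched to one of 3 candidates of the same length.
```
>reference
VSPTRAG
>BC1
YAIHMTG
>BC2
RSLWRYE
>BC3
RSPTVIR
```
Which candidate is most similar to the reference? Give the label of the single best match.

BC3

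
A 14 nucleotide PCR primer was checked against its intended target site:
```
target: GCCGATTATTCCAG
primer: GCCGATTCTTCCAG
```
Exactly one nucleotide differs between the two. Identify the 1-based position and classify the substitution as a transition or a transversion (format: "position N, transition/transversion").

position 8, transversion

The sequences differ only at position 8: A→C (purine→pyrimidine), a transversion.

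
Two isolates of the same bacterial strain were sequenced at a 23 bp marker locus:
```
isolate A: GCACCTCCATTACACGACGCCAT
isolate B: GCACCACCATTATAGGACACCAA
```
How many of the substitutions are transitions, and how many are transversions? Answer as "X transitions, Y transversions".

2 transitions, 3 transversions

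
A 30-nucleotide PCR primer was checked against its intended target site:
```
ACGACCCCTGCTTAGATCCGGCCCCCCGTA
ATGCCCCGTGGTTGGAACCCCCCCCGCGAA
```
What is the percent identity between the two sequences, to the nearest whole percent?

10 positions differ (2, 4, 8, 11, 14, 17, 20, 21, 26, 29), so 20 of 30 match: 20/30 = 66.67%.

67%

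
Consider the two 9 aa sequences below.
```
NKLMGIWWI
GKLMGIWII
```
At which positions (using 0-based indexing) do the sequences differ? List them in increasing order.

Scanning 0-based: 0: N/G; 7: W/I.

0, 7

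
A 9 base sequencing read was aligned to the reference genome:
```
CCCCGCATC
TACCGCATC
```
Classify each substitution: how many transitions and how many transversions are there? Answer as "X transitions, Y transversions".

1 transition, 1 transversion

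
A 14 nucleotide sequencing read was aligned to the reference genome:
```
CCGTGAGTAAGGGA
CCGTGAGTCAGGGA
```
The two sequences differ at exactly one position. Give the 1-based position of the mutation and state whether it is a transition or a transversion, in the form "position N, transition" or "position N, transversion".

position 9, transversion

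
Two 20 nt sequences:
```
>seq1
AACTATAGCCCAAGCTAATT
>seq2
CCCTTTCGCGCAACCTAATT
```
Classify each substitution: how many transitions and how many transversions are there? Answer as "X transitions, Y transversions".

0 transitions, 6 transversions

Transitions (purine↔purine or pyrimidine↔pyrimidine): none.
Transversions (purine↔pyrimidine): 1 A→C, 2 A→C, 5 A→T, 7 A→C, 10 C→G, 14 G→C.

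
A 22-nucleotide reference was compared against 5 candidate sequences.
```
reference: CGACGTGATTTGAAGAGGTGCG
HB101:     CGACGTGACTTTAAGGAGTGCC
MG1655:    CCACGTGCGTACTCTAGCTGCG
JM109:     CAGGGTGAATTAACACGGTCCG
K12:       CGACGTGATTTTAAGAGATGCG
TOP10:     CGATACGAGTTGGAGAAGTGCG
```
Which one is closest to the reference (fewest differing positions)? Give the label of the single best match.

K12

HB101 differs at 5 positions; MG1655 differs at 9 positions; JM109 differs at 9 positions; K12 differs at 2 positions; TOP10 differs at 6 positions. The closest is K12.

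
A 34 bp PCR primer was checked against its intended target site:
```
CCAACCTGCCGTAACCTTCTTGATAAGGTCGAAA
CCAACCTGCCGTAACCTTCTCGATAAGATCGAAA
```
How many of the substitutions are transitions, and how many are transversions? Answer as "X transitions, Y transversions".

2 transitions, 0 transversions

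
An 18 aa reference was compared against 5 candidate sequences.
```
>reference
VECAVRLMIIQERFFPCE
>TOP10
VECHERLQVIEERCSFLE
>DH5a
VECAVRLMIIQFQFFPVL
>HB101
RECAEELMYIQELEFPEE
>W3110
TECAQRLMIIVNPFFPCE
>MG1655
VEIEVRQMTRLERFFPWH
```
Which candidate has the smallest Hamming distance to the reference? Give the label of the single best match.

DH5a

TOP10 differs at 9 residues; DH5a differs at 4 residues; HB101 differs at 7 residues; W3110 differs at 5 residues; MG1655 differs at 8 residues. The closest is DH5a.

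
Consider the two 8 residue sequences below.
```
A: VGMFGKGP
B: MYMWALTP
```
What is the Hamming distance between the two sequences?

6

Comparing position by position, 6 residues differ: 1 (V/M), 2 (G/Y), 4 (F/W), 5 (G/A), 6 (K/L), 7 (G/T).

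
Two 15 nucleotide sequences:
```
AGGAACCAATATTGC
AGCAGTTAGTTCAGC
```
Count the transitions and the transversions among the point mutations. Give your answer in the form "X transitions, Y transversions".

Mismatches (1-based):
site 3: G→C (purine→pyrimidine, transversion)
site 5: A→G (purine→purine, transition)
site 6: C→T (pyrimidine→pyrimidine, transition)
site 7: C→T (pyrimidine→pyrimidine, transition)
site 9: A→G (purine→purine, transition)
site 11: A→T (purine→pyrimidine, transversion)
site 12: T→C (pyrimidine→pyrimidine, transition)
site 13: T→A (pyrimidine→purine, transversion)

5 transitions, 3 transversions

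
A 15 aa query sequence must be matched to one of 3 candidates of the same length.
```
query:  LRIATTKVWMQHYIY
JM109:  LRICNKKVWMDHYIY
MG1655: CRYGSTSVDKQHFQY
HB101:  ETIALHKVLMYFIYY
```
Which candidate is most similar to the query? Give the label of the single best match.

JM109 differs at 4 residues; MG1655 differs at 9 residues; HB101 differs at 9 residues. The closest is JM109.

JM109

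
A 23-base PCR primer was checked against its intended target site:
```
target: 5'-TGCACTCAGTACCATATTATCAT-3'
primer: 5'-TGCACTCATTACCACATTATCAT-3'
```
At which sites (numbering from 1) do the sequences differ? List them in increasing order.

Differences at site 9 (G→T), site 15 (T→C).

9, 15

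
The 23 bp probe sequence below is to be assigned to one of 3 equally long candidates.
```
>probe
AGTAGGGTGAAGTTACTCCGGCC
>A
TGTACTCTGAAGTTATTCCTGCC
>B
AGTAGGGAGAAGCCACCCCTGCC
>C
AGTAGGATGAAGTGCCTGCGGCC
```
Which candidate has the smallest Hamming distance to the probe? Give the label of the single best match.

Hamming distances to probe — A: 6; B: 5; C: 4.
Smallest is C with 4 mismatches.

C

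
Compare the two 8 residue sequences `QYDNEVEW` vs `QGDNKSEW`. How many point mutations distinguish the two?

3

The sequences differ at positions 2, 5, 6 (1-based) — 3 in total.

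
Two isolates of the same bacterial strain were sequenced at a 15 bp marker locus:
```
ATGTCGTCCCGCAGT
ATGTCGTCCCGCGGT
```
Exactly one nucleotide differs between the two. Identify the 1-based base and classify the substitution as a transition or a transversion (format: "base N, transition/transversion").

base 13, transition

The sequences differ only at base 13: A→G (purine→purine), a transition.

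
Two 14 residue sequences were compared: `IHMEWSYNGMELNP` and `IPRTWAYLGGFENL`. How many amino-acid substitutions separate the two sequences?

9

Comparing position by position, 9 residues differ: 2 (H/P), 3 (M/R), 4 (E/T), 6 (S/A), 8 (N/L), 10 (M/G), 11 (E/F), 12 (L/E), 14 (P/L).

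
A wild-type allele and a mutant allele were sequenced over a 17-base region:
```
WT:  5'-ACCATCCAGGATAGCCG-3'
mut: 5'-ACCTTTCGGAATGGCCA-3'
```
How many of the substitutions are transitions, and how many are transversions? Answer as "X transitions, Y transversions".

Mismatches (1-based):
site 4: A→T (purine→pyrimidine, transversion)
site 6: C→T (pyrimidine→pyrimidine, transition)
site 8: A→G (purine→purine, transition)
site 10: G→A (purine→purine, transition)
site 13: A→G (purine→purine, transition)
site 17: G→A (purine→purine, transition)

5 transitions, 1 transversion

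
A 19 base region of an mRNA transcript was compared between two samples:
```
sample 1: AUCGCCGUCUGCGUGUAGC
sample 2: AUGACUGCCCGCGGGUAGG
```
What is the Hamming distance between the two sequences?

7

Mismatches (1-based): position 3: C→G; position 4: G→A; position 6: C→U; position 8: U→C; position 10: U→C; position 14: U→G; position 19: C→G.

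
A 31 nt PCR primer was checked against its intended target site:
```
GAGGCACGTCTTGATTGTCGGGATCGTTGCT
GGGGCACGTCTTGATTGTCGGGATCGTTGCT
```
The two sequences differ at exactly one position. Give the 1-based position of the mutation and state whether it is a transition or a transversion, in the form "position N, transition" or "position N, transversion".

Position 2 changes A→G. A is a purine and G is a purine, so this is a transition.

position 2, transition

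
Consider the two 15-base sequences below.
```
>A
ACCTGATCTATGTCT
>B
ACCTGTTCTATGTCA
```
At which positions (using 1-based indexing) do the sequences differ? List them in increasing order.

6, 15

Scanning 1-based: 6: A/T; 15: T/A.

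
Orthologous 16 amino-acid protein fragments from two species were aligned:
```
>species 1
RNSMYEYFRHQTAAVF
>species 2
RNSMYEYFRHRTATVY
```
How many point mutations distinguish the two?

3

Comparing position by position, 3 residues differ: 11 (Q/R), 14 (A/T), 16 (F/Y).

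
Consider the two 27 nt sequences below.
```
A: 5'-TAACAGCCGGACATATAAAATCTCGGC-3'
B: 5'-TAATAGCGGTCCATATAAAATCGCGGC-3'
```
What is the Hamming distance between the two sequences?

Comparing position by position, 5 sites differ: 4 (C/T), 8 (C/G), 10 (G/T), 11 (A/C), 23 (T/G).

5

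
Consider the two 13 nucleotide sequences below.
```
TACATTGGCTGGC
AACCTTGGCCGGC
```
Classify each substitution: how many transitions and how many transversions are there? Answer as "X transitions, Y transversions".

Mismatches (1-based):
base 1: T→A (pyrimidine→purine, transversion)
base 4: A→C (purine→pyrimidine, transversion)
base 10: T→C (pyrimidine→pyrimidine, transition)

1 transition, 2 transversions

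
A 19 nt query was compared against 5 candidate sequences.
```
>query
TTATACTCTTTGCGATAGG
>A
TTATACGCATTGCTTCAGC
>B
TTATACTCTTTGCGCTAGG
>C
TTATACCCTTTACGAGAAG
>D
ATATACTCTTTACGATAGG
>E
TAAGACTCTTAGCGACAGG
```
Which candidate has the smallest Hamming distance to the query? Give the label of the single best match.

Hamming distances to query — A: 6; B: 1; C: 4; D: 2; E: 4.
Smallest is B with 1 mismatch.

B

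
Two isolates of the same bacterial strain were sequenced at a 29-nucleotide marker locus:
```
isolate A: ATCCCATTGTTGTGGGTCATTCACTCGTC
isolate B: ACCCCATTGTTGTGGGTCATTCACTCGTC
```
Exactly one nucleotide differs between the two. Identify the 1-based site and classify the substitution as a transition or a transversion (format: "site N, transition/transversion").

Site 2 changes T→C. T is a pyrimidine and C is a pyrimidine, so this is a transition.

site 2, transition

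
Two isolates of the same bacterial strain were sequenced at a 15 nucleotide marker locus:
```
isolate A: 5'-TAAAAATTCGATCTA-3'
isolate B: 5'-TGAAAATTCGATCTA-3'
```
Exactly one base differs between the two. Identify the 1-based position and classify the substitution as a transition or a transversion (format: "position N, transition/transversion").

position 2, transition

Position 2 changes A→G. A is a purine and G is a purine, so this is a transition.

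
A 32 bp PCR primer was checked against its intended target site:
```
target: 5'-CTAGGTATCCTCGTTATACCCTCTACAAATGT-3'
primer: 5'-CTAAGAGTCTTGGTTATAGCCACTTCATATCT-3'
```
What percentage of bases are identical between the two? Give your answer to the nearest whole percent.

69%

Mismatches at positions 4, 6, 7, 10, 12, 19, 22, 25, 28, 31 (1-based): 10 of 32.
Identical positions: 22/32 = 68.75% → 69%.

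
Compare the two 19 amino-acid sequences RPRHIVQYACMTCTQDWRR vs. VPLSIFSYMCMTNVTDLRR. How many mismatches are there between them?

10

The sequences differ at residues 1, 3, 4, 6, 7, 9, 13, 14, 15, 17 (1-based) — 10 in total.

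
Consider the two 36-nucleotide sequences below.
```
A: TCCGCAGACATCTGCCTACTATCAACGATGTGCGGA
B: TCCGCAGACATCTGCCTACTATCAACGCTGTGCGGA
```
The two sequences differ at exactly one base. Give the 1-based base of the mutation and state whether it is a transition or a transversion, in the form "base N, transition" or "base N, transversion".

base 28, transversion

The sequences differ only at base 28: A→C (purine→pyrimidine), a transversion.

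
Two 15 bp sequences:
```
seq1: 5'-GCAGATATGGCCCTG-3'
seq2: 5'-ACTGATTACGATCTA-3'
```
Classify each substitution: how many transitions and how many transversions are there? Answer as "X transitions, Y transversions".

3 transitions, 5 transversions

Transitions (purine↔purine or pyrimidine↔pyrimidine): 1 G→A, 12 C→T, 15 G→A.
Transversions (purine↔pyrimidine): 3 A→T, 7 A→T, 8 T→A, 9 G→C, 11 C→A.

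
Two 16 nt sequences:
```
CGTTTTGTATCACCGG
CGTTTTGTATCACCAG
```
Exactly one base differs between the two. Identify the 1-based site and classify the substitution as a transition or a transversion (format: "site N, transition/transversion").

site 15, transition

The sequences differ only at site 15: G→A (purine→purine), a transition.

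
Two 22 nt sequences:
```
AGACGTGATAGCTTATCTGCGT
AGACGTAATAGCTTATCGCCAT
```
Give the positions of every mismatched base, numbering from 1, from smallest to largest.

Differences at position 7 (G→A), position 18 (T→G), position 19 (G→C), position 21 (G→A).

7, 18, 19, 21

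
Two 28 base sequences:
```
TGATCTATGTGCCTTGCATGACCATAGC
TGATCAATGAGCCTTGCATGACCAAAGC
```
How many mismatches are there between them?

3

Comparing position by position, 3 sites differ: 6 (T/A), 10 (T/A), 25 (T/A).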